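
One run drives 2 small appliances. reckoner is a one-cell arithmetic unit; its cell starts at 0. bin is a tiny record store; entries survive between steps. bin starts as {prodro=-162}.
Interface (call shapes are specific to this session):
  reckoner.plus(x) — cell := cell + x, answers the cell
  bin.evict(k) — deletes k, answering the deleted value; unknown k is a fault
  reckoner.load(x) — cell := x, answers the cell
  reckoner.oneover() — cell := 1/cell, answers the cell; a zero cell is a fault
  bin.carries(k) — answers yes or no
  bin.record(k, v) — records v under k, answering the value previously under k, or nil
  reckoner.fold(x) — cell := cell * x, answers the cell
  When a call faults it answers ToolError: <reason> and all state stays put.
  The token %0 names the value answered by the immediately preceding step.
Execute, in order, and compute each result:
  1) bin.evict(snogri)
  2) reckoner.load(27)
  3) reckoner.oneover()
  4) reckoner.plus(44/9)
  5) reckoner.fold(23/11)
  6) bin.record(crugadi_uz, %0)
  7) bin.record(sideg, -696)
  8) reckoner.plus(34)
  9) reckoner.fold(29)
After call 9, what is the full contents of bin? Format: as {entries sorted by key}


I call bin.evict passing k='snogri', which returns ToolError: no such key snogri.
Then reckoner.load passing x='27', and see 27.
Invoking reckoner.oneover(), which returns 1/27.
I run reckoner.plus passing x='44/9', which returns 133/27.
Invoking reckoner.fold passing x='23/11', and observe 3059/297.
I use bin.record passing k='crugadi_uz', v='%0', and get nil.
Calling bin.record passing k='sideg', v='-696', giving nil.
Now I run reckoner.plus passing x='34', — result: 13157/297.
Calling reckoner.fold passing x='29': 381553/297.

Answer: {crugadi_uz=3059/297, prodro=-162, sideg=-696}


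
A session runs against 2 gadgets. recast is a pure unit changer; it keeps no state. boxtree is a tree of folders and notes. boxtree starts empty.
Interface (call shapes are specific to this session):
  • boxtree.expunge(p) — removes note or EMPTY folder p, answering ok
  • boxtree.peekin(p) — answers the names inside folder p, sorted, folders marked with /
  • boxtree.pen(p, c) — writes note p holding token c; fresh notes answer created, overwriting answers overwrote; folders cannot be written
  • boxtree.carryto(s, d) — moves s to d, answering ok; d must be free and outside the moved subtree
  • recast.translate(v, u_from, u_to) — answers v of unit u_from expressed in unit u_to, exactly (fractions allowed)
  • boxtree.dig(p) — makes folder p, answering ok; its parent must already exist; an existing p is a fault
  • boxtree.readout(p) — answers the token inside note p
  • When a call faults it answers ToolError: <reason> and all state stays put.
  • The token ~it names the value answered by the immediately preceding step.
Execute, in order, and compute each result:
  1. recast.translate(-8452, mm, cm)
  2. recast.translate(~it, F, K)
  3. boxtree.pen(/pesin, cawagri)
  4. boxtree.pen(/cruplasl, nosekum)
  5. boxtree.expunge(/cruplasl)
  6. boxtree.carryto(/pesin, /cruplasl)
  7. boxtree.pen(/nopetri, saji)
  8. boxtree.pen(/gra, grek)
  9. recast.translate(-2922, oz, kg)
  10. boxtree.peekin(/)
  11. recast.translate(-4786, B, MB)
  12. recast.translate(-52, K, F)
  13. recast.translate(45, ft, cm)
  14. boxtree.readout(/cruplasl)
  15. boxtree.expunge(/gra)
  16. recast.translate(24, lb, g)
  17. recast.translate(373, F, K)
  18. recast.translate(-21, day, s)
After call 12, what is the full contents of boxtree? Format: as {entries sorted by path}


Answer: {cruplasl=cawagri, gra=grek, nopetri=saji}

Derivation:
;; recast.translate(v='-8452', u_from='mm', u_to='cm') : -4226/5
;; recast.translate(v='~it', u_from='F', u_to='K') : -12851/60
;; boxtree.pen(p='/pesin', c='cawagri') : created
;; boxtree.pen(p='/cruplasl', c='nosekum') : created
;; boxtree.expunge(p='/cruplasl') : ok
;; boxtree.carryto(s='/pesin', d='/cruplasl') : ok
;; boxtree.pen(p='/nopetri', c='saji') : created
;; boxtree.pen(p='/gra', c='grek') : created
;; recast.translate(v='-2922', u_from='oz', u_to='kg') : -66269845257/800000000
;; boxtree.peekin(p='/') : [cruplasl, gra, nopetri]
;; recast.translate(v='-4786', u_from='B', u_to='MB') : -2393/500000
;; recast.translate(v='-52', u_from='K', u_to='F') : -55327/100
;; recast.translate(v='45', u_from='ft', u_to='cm') : 6858/5
;; boxtree.readout(p='/cruplasl') : cawagri
;; boxtree.expunge(p='/gra') : ok
;; recast.translate(v='24', u_from='lb', u_to='g') : 136077711/12500
;; recast.translate(v='373', u_from='F', u_to='K') : 83267/180
;; recast.translate(v='-21', u_from='day', u_to='s') : -1814400


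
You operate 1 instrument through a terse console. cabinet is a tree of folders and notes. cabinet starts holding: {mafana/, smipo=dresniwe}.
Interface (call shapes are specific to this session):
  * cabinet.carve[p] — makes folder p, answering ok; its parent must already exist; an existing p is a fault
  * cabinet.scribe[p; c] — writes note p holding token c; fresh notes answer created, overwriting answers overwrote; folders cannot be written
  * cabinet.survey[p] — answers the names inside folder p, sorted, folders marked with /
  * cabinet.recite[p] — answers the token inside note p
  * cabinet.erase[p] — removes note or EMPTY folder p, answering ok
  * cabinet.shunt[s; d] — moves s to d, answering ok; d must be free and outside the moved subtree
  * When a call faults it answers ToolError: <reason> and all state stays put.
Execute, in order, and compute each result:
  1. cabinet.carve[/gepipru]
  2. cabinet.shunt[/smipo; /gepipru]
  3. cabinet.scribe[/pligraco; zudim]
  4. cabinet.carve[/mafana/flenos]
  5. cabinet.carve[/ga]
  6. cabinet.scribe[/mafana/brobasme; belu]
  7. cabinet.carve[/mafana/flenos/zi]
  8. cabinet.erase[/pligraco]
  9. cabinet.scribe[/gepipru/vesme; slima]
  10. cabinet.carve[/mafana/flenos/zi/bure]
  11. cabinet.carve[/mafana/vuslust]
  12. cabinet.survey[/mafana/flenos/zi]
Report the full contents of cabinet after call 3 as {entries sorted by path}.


Answer: {gepipru/, mafana/, pligraco=zudim, smipo=dresniwe}

Derivation:
-> carve(/gepipru)
<- ok
-> shunt(/smipo, /gepipru)
<- ToolError: exists
-> scribe(/pligraco, zudim)
<- created
-> carve(/mafana/flenos)
<- ok
-> carve(/ga)
<- ok
-> scribe(/mafana/brobasme, belu)
<- created
-> carve(/mafana/flenos/zi)
<- ok
-> erase(/pligraco)
<- ok
-> scribe(/gepipru/vesme, slima)
<- created
-> carve(/mafana/flenos/zi/bure)
<- ok
-> carve(/mafana/vuslust)
<- ok
-> survey(/mafana/flenos/zi)
<- [bure/]


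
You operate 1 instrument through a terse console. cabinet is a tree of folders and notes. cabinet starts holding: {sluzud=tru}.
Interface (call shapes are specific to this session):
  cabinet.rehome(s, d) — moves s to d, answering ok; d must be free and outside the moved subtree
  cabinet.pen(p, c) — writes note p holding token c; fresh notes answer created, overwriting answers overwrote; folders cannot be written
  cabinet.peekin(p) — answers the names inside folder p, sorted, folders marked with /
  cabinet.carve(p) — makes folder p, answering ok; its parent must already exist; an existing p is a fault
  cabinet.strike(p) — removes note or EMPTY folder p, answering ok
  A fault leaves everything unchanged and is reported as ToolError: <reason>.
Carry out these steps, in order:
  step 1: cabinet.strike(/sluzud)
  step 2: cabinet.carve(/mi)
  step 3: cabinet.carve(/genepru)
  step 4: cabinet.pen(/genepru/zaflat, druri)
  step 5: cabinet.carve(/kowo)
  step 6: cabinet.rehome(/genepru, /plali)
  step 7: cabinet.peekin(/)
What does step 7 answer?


Answer: [kowo/, mi/, plali/]

Derivation:
% 1. cabinet.strike(p='/sluzud') => ok
% 2. cabinet.carve(p='/mi') => ok
% 3. cabinet.carve(p='/genepru') => ok
% 4. cabinet.pen(p='/genepru/zaflat', c='druri') => created
% 5. cabinet.carve(p='/kowo') => ok
% 6. cabinet.rehome(s='/genepru', d='/plali') => ok
% 7. cabinet.peekin(p='/') => [kowo/, mi/, plali/]


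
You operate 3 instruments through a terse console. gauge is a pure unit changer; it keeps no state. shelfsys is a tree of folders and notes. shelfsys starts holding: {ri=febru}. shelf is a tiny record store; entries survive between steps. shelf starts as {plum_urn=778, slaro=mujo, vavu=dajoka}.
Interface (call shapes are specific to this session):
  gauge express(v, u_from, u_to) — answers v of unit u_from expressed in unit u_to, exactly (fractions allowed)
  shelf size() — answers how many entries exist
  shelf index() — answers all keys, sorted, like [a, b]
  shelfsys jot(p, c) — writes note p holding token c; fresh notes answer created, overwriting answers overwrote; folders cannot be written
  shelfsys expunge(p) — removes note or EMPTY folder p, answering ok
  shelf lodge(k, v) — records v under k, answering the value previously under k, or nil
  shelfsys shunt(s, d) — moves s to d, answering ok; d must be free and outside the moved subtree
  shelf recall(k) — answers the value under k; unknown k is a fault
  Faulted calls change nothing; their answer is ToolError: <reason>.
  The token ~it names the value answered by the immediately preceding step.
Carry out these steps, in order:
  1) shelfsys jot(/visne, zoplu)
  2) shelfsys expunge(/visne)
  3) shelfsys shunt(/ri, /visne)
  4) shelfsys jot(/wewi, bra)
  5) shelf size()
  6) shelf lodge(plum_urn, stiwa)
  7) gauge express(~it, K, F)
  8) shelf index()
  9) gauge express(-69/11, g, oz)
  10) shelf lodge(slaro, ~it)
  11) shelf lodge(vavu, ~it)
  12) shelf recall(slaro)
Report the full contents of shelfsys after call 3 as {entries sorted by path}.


Answer: {visne=febru}

Derivation:
==> shelfsys jot(p: /visne, c: zoplu)
<== created
==> shelfsys expunge(p: /visne)
<== ok
==> shelfsys shunt(s: /ri, d: /visne)
<== ok
==> shelfsys jot(p: /wewi, c: bra)
<== created
==> shelf size()
<== 3
==> shelf lodge(k: plum_urn, v: stiwa)
<== 778
==> gauge express(v: ~it, u_from: K, u_to: F)
<== 94073/100
==> shelf index()
<== [plum_urn, slaro, vavu]
==> gauge express(v: -69/11, u_from: g, u_to: oz)
<== -110400000/498951607
==> shelf lodge(k: slaro, v: ~it)
<== mujo
==> shelf lodge(k: vavu, v: ~it)
<== dajoka
==> shelf recall(k: slaro)
<== -110400000/498951607


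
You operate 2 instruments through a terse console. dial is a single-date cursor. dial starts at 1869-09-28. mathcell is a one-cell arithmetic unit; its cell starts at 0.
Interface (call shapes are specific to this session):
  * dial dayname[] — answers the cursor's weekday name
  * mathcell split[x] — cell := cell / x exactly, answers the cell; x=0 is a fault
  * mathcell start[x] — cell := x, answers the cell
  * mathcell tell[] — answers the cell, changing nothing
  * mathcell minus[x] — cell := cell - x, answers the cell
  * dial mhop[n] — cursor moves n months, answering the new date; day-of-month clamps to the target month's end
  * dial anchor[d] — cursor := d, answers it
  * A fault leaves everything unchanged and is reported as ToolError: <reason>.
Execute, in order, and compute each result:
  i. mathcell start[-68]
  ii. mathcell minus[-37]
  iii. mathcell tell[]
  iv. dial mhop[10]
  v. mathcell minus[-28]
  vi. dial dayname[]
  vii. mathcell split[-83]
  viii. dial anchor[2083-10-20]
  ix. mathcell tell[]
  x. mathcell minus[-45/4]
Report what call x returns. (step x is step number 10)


Answer: 3747/332

Derivation:
→ mathcell start(-68)
← -68
→ mathcell minus(-37)
← -31
→ mathcell tell()
← -31
→ dial mhop(10)
← 1870-07-28
→ mathcell minus(-28)
← -3
→ dial dayname()
← Thursday
→ mathcell split(-83)
← 3/83
→ dial anchor(2083-10-20)
← 2083-10-20
→ mathcell tell()
← 3/83
→ mathcell minus(-45/4)
← 3747/332


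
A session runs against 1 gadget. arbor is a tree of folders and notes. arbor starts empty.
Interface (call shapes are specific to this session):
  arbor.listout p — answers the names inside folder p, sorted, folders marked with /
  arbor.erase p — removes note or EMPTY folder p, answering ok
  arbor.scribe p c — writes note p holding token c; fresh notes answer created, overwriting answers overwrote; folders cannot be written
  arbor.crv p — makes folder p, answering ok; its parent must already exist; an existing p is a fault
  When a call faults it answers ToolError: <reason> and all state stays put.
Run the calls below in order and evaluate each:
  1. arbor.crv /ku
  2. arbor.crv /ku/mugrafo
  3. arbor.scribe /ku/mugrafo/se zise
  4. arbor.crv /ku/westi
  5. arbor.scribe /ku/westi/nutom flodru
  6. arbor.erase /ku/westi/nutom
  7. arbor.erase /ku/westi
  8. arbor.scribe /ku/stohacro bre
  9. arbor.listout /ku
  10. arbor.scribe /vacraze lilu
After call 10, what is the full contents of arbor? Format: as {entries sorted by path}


Answer: {ku/, ku/mugrafo/, ku/mugrafo/se=zise, ku/stohacro=bre, vacraze=lilu}

Derivation:
Do: arbor.crv[p=/ku]
See: ok
Do: arbor.crv[p=/ku/mugrafo]
See: ok
Do: arbor.scribe[p=/ku/mugrafo/se; c=zise]
See: created
Do: arbor.crv[p=/ku/westi]
See: ok
Do: arbor.scribe[p=/ku/westi/nutom; c=flodru]
See: created
Do: arbor.erase[p=/ku/westi/nutom]
See: ok
Do: arbor.erase[p=/ku/westi]
See: ok
Do: arbor.scribe[p=/ku/stohacro; c=bre]
See: created
Do: arbor.listout[p=/ku]
See: [mugrafo/, stohacro]
Do: arbor.scribe[p=/vacraze; c=lilu]
See: created


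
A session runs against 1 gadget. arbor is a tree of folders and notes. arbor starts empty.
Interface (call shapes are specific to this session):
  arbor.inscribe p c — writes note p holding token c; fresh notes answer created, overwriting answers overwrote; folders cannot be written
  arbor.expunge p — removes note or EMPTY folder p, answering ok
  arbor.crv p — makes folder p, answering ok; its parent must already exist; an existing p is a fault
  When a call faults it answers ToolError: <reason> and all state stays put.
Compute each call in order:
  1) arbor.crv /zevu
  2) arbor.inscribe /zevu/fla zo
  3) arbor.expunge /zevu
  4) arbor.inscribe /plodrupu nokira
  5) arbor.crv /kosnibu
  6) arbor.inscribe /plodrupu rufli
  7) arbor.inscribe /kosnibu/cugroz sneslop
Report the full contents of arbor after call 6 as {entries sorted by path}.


# 1. arbor.crv(p: /zevu) == ok
# 2. arbor.inscribe(p: /zevu/fla, c: zo) == created
# 3. arbor.expunge(p: /zevu) == ToolError: not empty
# 4. arbor.inscribe(p: /plodrupu, c: nokira) == created
# 5. arbor.crv(p: /kosnibu) == ok
# 6. arbor.inscribe(p: /plodrupu, c: rufli) == overwrote
# 7. arbor.inscribe(p: /kosnibu/cugroz, c: sneslop) == created

Answer: {kosnibu/, plodrupu=rufli, zevu/, zevu/fla=zo}


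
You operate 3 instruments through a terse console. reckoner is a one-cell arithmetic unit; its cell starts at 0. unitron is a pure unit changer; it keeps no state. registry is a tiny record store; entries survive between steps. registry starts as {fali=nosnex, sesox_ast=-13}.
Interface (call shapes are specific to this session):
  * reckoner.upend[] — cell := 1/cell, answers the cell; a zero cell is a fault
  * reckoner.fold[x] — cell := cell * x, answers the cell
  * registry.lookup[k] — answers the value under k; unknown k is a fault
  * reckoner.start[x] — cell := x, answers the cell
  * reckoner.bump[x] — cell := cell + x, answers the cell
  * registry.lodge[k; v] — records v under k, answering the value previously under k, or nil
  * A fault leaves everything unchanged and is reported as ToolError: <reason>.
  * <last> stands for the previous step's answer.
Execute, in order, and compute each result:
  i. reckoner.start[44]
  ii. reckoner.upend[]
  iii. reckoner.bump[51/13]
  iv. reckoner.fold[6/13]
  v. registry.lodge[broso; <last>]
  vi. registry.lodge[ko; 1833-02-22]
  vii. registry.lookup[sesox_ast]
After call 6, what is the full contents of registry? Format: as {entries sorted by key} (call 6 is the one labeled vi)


// 1. reckoner.start(x=44) : 44
// 2. reckoner.upend() : 1/44
// 3. reckoner.bump(x=51/13) : 2257/572
// 4. reckoner.fold(x=6/13) : 6771/3718
// 5. registry.lodge(k=broso, v=<last>) : nil
// 6. registry.lodge(k=ko, v=1833-02-22) : nil
// 7. registry.lookup(k=sesox_ast) : -13

Answer: {broso=6771/3718, fali=nosnex, ko=1833-02-22, sesox_ast=-13}


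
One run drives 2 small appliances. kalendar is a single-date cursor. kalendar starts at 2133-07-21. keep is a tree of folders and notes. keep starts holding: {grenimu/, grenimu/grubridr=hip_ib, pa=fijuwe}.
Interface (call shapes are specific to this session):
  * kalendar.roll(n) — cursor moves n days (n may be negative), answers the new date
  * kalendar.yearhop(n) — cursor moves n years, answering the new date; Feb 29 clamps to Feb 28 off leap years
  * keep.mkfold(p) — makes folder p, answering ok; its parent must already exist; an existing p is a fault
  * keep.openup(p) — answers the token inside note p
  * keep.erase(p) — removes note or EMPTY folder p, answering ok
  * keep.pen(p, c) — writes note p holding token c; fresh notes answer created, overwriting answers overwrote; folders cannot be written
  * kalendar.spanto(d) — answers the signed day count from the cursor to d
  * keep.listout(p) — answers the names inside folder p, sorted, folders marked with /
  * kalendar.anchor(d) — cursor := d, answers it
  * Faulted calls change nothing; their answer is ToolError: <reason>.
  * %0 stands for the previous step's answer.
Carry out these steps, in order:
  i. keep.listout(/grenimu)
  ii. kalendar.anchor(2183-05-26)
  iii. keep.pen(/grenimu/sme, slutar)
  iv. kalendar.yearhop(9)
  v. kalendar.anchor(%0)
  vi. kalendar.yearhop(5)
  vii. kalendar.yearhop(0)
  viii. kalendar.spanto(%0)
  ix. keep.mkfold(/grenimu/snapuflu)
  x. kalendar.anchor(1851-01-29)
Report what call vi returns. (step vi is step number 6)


Answer: 2197-05-26

Derivation:
% 1. listout(p='/grenimu') -> [grubridr]
% 2. anchor(d='2183-05-26') -> 2183-05-26
% 3. pen(p='/grenimu/sme', c='slutar') -> created
% 4. yearhop(n='9') -> 2192-05-26
% 5. anchor(d='%0') -> 2192-05-26
% 6. yearhop(n='5') -> 2197-05-26
% 7. yearhop(n='0') -> 2197-05-26
% 8. spanto(d='%0') -> 0
% 9. mkfold(p='/grenimu/snapuflu') -> ok
% 10. anchor(d='1851-01-29') -> 1851-01-29


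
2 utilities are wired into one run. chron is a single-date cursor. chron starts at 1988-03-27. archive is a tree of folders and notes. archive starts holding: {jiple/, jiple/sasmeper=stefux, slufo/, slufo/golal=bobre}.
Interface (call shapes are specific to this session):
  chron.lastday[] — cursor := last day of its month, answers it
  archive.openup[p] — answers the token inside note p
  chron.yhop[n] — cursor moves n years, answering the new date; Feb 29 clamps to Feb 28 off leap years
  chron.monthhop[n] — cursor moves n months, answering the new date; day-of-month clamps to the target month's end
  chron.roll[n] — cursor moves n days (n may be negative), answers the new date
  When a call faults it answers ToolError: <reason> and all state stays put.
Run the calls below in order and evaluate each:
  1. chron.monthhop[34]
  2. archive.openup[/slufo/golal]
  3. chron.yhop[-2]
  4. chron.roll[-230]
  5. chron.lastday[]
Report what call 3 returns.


Answer: 1989-01-27

Derivation:
;; chron.monthhop(n→34) => 1991-01-27
;; archive.openup(p→/slufo/golal) => bobre
;; chron.yhop(n→-2) => 1989-01-27
;; chron.roll(n→-230) => 1988-06-11
;; chron.lastday() => 1988-06-30


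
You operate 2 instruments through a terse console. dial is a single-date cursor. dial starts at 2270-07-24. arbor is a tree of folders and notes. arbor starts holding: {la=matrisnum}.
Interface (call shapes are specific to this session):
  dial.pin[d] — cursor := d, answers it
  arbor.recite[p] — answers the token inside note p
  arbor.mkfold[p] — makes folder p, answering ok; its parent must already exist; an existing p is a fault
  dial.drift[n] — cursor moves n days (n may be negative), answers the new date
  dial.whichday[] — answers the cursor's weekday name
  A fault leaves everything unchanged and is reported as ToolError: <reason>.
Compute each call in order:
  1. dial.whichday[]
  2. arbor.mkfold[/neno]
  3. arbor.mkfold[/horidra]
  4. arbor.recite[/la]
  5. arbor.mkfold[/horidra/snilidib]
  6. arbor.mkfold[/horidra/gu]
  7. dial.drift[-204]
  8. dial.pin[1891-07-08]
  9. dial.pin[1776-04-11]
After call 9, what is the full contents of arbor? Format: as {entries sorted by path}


·→ dial.whichday()
·← Sunday
·→ arbor.mkfold(/neno)
·← ok
·→ arbor.mkfold(/horidra)
·← ok
·→ arbor.recite(/la)
·← matrisnum
·→ arbor.mkfold(/horidra/snilidib)
·← ok
·→ arbor.mkfold(/horidra/gu)
·← ok
·→ dial.drift(-204)
·← 2270-01-01
·→ dial.pin(1891-07-08)
·← 1891-07-08
·→ dial.pin(1776-04-11)
·← 1776-04-11

Answer: {horidra/, horidra/gu/, horidra/snilidib/, la=matrisnum, neno/}


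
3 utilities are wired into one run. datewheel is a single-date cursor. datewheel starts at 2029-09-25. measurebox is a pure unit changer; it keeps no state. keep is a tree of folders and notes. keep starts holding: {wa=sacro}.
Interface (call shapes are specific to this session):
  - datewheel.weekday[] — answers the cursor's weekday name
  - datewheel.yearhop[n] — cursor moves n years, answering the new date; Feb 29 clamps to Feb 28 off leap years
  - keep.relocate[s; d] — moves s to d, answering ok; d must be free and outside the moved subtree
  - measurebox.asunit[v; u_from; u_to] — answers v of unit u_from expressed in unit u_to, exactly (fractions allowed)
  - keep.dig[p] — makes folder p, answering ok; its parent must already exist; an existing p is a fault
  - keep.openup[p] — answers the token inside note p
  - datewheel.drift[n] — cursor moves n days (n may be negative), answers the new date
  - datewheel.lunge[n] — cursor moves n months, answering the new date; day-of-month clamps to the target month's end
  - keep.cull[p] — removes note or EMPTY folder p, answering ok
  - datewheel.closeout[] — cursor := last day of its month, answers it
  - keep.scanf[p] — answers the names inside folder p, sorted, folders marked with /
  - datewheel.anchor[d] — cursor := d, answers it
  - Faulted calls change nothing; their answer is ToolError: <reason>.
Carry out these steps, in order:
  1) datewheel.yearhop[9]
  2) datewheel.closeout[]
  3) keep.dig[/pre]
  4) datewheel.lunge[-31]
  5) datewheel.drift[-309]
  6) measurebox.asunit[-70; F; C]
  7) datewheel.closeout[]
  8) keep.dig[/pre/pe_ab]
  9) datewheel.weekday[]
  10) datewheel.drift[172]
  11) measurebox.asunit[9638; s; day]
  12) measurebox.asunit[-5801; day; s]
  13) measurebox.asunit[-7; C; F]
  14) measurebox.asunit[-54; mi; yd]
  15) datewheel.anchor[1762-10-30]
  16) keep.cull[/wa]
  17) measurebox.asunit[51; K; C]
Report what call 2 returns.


// datewheel.yearhop(9) ~> 2038-09-25
// datewheel.closeout() ~> 2038-09-30
// keep.dig(/pre) ~> ok
// datewheel.lunge(-31) ~> 2036-02-29
// datewheel.drift(-309) ~> 2035-04-26
// measurebox.asunit(-70, F, C) ~> -170/3
// datewheel.closeout() ~> 2035-04-30
// keep.dig(/pre/pe_ab) ~> ok
// datewheel.weekday() ~> Monday
// datewheel.drift(172) ~> 2035-10-19
// measurebox.asunit(9638, s, day) ~> 4819/43200
// measurebox.asunit(-5801, day, s) ~> -501206400
// measurebox.asunit(-7, C, F) ~> 97/5
// measurebox.asunit(-54, mi, yd) ~> -95040
// datewheel.anchor(1762-10-30) ~> 1762-10-30
// keep.cull(/wa) ~> ok
// measurebox.asunit(51, K, C) ~> -4443/20

Answer: 2038-09-30


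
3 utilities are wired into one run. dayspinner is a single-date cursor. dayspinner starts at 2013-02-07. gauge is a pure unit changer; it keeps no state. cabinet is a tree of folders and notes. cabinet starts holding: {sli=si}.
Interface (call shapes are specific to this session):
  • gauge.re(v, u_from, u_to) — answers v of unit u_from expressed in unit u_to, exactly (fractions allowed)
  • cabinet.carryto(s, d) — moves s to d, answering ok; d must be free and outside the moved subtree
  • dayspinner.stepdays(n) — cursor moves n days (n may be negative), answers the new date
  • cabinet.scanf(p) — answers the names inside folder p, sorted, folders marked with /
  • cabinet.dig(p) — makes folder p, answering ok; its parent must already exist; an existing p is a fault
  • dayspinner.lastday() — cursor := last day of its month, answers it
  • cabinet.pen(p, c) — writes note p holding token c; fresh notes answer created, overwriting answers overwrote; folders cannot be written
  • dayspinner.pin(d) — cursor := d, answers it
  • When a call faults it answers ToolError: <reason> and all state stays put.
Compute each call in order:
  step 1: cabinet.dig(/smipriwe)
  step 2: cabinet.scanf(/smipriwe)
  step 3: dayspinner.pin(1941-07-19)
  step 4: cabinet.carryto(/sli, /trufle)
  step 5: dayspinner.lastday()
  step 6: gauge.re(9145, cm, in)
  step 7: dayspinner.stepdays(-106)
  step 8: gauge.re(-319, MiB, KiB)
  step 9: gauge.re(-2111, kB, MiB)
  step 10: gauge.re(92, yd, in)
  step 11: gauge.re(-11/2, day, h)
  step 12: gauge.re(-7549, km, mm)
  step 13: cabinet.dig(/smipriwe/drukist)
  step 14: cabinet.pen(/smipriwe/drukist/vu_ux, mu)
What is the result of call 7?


I call cabinet.dig using p: /smipriwe, — result: ok.
Now I run cabinet.scanf using p: /smipriwe, which returns [].
Then dayspinner.pin using d: 1941-07-19, → 1941-07-19.
Using cabinet.carryto using s: /sli, d: /trufle, — result: ok.
Using dayspinner.lastday, — result: 1941-07-31.
I invoke gauge.re using v: 9145, u_from: cm, u_to: in, → 457250/127.
Calling dayspinner.stepdays using n: -106, → 1941-04-16.
I call gauge.re using v: -319, u_from: MiB, u_to: KiB, → -326656.
Calling gauge.re using v: -2111, u_from: kB, u_to: MiB, which returns -263875/131072.
I use gauge.re using v: 92, u_from: yd, u_to: in, → 3312.
I call gauge.re using v: -11/2, u_from: day, u_to: h, yielding -132.
I call gauge.re using v: -7549, u_from: km, u_to: mm, → -7549000000.
Using cabinet.dig using p: /smipriwe/drukist: ok.
I use cabinet.pen using p: /smipriwe/drukist/vu_ux, c: mu, and see created.

Answer: 1941-04-16


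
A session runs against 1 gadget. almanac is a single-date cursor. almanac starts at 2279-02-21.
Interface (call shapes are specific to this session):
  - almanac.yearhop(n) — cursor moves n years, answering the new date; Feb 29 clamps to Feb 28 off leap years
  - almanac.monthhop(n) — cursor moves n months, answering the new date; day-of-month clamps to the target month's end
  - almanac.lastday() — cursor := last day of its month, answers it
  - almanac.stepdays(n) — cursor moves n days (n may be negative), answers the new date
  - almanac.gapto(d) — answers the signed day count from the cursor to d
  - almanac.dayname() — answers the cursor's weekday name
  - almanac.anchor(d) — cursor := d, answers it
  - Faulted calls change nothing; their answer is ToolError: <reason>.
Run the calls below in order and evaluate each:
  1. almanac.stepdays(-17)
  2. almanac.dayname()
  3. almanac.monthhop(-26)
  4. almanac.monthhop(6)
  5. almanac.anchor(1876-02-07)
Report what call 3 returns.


CALL almanac.stepdays[-17]
RET  2279-02-04
CALL almanac.dayname[]
RET  Tuesday
CALL almanac.monthhop[-26]
RET  2276-12-04
CALL almanac.monthhop[6]
RET  2277-06-04
CALL almanac.anchor[1876-02-07]
RET  1876-02-07

Answer: 2276-12-04


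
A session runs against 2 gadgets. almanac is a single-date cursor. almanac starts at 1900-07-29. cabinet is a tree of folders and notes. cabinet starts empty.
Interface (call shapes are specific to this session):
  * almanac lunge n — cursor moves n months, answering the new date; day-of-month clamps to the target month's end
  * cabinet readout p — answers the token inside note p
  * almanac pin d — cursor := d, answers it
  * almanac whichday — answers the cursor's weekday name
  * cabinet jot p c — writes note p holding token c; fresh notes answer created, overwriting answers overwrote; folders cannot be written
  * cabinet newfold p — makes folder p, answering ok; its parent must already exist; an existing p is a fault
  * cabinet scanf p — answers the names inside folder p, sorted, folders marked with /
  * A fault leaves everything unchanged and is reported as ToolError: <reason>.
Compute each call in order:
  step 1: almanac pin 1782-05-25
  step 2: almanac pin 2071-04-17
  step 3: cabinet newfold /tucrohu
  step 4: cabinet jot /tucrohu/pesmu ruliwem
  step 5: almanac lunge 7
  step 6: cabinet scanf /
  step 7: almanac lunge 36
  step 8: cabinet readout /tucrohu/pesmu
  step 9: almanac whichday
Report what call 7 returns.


Answer: 2074-11-17

Derivation:
-> almanac pin(1782-05-25)
<- 1782-05-25
-> almanac pin(2071-04-17)
<- 2071-04-17
-> cabinet newfold(/tucrohu)
<- ok
-> cabinet jot(/tucrohu/pesmu, ruliwem)
<- created
-> almanac lunge(7)
<- 2071-11-17
-> cabinet scanf(/)
<- [tucrohu/]
-> almanac lunge(36)
<- 2074-11-17
-> cabinet readout(/tucrohu/pesmu)
<- ruliwem
-> almanac whichday()
<- Saturday


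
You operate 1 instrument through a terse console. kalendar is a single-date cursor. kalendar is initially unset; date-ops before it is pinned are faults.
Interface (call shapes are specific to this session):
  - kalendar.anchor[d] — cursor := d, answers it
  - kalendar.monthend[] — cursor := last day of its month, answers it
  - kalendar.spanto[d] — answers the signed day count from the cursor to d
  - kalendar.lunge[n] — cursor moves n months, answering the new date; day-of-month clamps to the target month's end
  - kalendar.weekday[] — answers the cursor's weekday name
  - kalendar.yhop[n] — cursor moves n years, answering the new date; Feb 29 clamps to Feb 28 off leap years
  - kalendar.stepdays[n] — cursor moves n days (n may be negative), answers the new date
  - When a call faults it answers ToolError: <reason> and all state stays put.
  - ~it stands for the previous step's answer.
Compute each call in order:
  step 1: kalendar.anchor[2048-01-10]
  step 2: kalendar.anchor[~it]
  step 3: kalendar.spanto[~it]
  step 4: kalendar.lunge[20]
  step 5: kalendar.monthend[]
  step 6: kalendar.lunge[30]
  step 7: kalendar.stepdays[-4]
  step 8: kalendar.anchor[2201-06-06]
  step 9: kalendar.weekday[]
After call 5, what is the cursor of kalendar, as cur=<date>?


Answer: cur=2049-09-30

Derivation:
[in] anchor 2048-01-10
[out] 2048-01-10
[in] anchor ~it
[out] 2048-01-10
[in] spanto ~it
[out] 0
[in] lunge 20
[out] 2049-09-10
[in] monthend
[out] 2049-09-30
[in] lunge 30
[out] 2052-03-30
[in] stepdays -4
[out] 2052-03-26
[in] anchor 2201-06-06
[out] 2201-06-06
[in] weekday
[out] Saturday


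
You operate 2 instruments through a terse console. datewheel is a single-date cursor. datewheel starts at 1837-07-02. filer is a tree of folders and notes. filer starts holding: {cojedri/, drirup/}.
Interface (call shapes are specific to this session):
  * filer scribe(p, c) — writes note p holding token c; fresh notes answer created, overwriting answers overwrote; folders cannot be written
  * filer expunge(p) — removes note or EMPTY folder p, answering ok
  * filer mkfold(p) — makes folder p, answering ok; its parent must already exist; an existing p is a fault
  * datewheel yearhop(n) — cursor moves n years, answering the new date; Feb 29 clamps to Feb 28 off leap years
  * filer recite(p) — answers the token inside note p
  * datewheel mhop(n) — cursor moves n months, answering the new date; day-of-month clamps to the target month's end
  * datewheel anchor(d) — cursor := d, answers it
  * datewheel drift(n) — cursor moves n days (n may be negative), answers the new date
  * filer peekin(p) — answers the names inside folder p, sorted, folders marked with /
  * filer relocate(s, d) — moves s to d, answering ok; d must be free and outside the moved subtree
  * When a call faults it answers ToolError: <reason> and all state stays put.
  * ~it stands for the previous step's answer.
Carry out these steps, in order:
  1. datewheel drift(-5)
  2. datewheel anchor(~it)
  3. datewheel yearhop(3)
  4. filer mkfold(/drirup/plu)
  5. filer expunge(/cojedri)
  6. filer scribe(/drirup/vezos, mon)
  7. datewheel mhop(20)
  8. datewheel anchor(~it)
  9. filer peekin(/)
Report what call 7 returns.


Answer: 1842-02-27

Derivation:
// datewheel drift(-5) => 1837-06-27
// datewheel anchor(~it) => 1837-06-27
// datewheel yearhop(3) => 1840-06-27
// filer mkfold(/drirup/plu) => ok
// filer expunge(/cojedri) => ok
// filer scribe(/drirup/vezos, mon) => created
// datewheel mhop(20) => 1842-02-27
// datewheel anchor(~it) => 1842-02-27
// filer peekin(/) => [drirup/]


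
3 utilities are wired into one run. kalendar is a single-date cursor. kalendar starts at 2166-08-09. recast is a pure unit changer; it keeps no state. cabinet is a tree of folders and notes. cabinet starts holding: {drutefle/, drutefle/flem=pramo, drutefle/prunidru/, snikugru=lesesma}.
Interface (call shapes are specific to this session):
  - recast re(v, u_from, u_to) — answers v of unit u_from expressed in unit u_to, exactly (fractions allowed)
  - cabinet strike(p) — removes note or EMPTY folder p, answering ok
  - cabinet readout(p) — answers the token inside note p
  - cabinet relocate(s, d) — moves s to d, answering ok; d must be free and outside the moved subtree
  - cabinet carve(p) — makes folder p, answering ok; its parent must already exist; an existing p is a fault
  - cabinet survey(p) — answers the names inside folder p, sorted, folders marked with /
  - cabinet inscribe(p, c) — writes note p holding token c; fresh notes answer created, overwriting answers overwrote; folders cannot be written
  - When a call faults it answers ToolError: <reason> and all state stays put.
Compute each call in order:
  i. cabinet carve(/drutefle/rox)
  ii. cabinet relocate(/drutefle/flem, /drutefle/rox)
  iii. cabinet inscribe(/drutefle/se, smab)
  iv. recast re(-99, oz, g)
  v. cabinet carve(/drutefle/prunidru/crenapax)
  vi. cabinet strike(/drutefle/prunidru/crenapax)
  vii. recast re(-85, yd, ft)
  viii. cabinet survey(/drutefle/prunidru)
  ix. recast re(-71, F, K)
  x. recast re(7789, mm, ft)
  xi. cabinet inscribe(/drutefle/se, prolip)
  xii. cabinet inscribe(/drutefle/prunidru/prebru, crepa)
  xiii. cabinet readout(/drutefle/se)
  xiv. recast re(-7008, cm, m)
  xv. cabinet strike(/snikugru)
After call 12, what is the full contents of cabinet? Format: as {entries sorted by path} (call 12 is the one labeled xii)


Answer: {drutefle/, drutefle/flem=pramo, drutefle/prunidru/, drutefle/prunidru/prebru=crepa, drutefle/rox/, drutefle/se=prolip, snikugru=lesesma}

Derivation:
==> cabinet carve(p='/drutefle/rox')
<== ok
==> cabinet relocate(s='/drutefle/flem', d='/drutefle/rox')
<== ToolError: exists
==> cabinet inscribe(p='/drutefle/se', c='smab')
<== created
==> recast re(v='-99', u_from='oz', u_to='g')
<== -4490564463/1600000
==> cabinet carve(p='/drutefle/prunidru/crenapax')
<== ok
==> cabinet strike(p='/drutefle/prunidru/crenapax')
<== ok
==> recast re(v='-85', u_from='yd', u_to='ft')
<== -255
==> cabinet survey(p='/drutefle/prunidru')
<== []
==> recast re(v='-71', u_from='F', u_to='K')
<== 38867/180
==> recast re(v='7789', u_from='mm', u_to='ft')
<== 38945/1524
==> cabinet inscribe(p='/drutefle/se', c='prolip')
<== overwrote
==> cabinet inscribe(p='/drutefle/prunidru/prebru', c='crepa')
<== created
==> cabinet readout(p='/drutefle/se')
<== prolip
==> recast re(v='-7008', u_from='cm', u_to='m')
<== -1752/25
==> cabinet strike(p='/snikugru')
<== ok


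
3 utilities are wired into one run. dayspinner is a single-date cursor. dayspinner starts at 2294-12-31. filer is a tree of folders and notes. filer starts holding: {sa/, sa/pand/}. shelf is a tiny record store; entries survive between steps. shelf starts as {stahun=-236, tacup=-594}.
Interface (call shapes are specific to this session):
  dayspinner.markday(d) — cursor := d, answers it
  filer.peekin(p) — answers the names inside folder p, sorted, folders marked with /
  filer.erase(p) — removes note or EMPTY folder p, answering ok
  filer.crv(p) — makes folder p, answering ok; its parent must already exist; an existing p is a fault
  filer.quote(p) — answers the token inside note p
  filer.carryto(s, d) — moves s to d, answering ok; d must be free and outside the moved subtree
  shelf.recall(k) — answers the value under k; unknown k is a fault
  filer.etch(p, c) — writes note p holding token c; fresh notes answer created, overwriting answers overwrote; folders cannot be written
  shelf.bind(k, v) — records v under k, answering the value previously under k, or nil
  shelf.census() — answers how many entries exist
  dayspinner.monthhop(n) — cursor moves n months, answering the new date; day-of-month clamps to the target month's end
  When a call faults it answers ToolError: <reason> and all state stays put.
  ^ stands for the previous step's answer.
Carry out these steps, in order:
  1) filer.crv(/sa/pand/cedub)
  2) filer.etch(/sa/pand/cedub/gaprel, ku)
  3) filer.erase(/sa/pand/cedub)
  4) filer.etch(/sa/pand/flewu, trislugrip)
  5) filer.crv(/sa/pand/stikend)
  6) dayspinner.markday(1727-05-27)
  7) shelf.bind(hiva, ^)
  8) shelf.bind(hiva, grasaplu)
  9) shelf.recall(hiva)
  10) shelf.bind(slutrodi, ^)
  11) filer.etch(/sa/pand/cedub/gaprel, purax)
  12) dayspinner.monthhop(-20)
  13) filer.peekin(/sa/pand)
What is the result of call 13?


Answer: [cedub/, flewu, stikend/]

Derivation:
% crv p→/sa/pand/cedub
[out] ok
% etch p→/sa/pand/cedub/gaprel c→ku
[out] created
% erase p→/sa/pand/cedub
[out] ToolError: not empty
% etch p→/sa/pand/flewu c→trislugrip
[out] created
% crv p→/sa/pand/stikend
[out] ok
% markday d→1727-05-27
[out] 1727-05-27
% bind k→hiva v→^
[out] nil
% bind k→hiva v→grasaplu
[out] 1727-05-27
% recall k→hiva
[out] grasaplu
% bind k→slutrodi v→^
[out] nil
% etch p→/sa/pand/cedub/gaprel c→purax
[out] overwrote
% monthhop n→-20
[out] 1725-09-27
% peekin p→/sa/pand
[out] [cedub/, flewu, stikend/]


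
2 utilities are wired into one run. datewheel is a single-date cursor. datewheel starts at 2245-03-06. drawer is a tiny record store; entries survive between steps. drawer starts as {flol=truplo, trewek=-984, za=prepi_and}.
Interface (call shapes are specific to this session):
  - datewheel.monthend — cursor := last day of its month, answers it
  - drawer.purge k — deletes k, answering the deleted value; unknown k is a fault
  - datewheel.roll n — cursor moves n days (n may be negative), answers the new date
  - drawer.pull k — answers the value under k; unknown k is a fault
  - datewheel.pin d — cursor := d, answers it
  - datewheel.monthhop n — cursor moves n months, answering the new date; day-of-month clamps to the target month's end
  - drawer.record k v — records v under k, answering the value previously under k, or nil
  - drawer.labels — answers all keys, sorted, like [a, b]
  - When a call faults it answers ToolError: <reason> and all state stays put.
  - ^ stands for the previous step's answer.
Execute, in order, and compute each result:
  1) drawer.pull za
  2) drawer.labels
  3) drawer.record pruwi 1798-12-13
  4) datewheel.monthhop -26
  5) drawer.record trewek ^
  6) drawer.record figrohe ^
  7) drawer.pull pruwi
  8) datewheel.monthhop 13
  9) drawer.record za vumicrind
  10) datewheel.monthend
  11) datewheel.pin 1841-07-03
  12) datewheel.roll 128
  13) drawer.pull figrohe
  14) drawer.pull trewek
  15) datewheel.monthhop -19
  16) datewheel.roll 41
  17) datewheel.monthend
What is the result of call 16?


-- 1. drawer.pull(k='za') => prepi_and
-- 2. drawer.labels() => [flol, trewek, za]
-- 3. drawer.record(k='pruwi', v='1798-12-13') => nil
-- 4. datewheel.monthhop(n='-26') => 2243-01-06
-- 5. drawer.record(k='trewek', v='^') => -984
-- 6. drawer.record(k='figrohe', v='^') => nil
-- 7. drawer.pull(k='pruwi') => 1798-12-13
-- 8. datewheel.monthhop(n='13') => 2244-02-06
-- 9. drawer.record(k='za', v='vumicrind') => prepi_and
-- 10. datewheel.monthend() => 2244-02-29
-- 11. datewheel.pin(d='1841-07-03') => 1841-07-03
-- 12. datewheel.roll(n='128') => 1841-11-08
-- 13. drawer.pull(k='figrohe') => -984
-- 14. drawer.pull(k='trewek') => 2243-01-06
-- 15. datewheel.monthhop(n='-19') => 1840-04-08
-- 16. datewheel.roll(n='41') => 1840-05-19
-- 17. datewheel.monthend() => 1840-05-31

Answer: 1840-05-19


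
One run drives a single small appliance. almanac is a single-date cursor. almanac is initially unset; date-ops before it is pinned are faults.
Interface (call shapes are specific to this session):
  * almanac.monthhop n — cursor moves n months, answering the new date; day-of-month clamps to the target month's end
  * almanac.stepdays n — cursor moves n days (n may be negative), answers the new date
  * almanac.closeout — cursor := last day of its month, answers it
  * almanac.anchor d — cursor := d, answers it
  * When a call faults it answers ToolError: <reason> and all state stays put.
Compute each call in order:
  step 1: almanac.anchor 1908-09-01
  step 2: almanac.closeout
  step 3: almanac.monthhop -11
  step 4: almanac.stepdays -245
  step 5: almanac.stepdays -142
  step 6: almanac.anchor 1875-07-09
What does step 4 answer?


Answer: 1907-02-27

Derivation:
# almanac.anchor(d=1908-09-01) => 1908-09-01
# almanac.closeout() => 1908-09-30
# almanac.monthhop(n=-11) => 1907-10-30
# almanac.stepdays(n=-245) => 1907-02-27
# almanac.stepdays(n=-142) => 1906-10-08
# almanac.anchor(d=1875-07-09) => 1875-07-09
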